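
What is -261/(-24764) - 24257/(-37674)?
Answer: 305266631/466479468 ≈ 0.65441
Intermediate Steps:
-261/(-24764) - 24257/(-37674) = -261*(-1/24764) - 24257*(-1/37674) = 261/24764 + 24257/37674 = 305266631/466479468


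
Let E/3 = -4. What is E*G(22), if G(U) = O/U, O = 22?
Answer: -12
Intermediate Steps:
G(U) = 22/U
E = -12 (E = 3*(-4) = -12)
E*G(22) = -264/22 = -12*1 = -12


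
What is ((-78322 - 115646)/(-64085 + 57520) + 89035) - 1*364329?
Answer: -1807111142/6565 ≈ -2.7526e+5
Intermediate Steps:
((-78322 - 115646)/(-64085 + 57520) + 89035) - 1*364329 = (-193968/(-6565) + 89035) - 364329 = (-193968*(-1/6565) + 89035) - 364329 = (193968/6565 + 89035) - 364329 = 584708743/6565 - 364329 = -1807111142/6565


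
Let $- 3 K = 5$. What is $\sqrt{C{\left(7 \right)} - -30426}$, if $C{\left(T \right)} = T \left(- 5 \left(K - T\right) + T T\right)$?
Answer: $\frac{31 \sqrt{291}}{3} \approx 176.27$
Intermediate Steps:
$K = - \frac{5}{3}$ ($K = \left(- \frac{1}{3}\right) 5 = - \frac{5}{3} \approx -1.6667$)
$C{\left(T \right)} = T \left(\frac{25}{3} + T^{2} + 5 T\right)$ ($C{\left(T \right)} = T \left(- 5 \left(- \frac{5}{3} - T\right) + T T\right) = T \left(\left(\frac{25}{3} + 5 T\right) + T^{2}\right) = T \left(\frac{25}{3} + T^{2} + 5 T\right)$)
$\sqrt{C{\left(7 \right)} - -30426} = \sqrt{\frac{1}{3} \cdot 7 \left(25 + 3 \cdot 7^{2} + 15 \cdot 7\right) - -30426} = \sqrt{\frac{1}{3} \cdot 7 \left(25 + 3 \cdot 49 + 105\right) + 30426} = \sqrt{\frac{1}{3} \cdot 7 \left(25 + 147 + 105\right) + 30426} = \sqrt{\frac{1}{3} \cdot 7 \cdot 277 + 30426} = \sqrt{\frac{1939}{3} + 30426} = \sqrt{\frac{93217}{3}} = \frac{31 \sqrt{291}}{3}$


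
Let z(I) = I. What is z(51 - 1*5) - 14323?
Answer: -14277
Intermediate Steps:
z(51 - 1*5) - 14323 = (51 - 1*5) - 14323 = (51 - 5) - 14323 = 46 - 14323 = -14277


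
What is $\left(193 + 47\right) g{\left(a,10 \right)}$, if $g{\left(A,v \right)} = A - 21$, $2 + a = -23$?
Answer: $-11040$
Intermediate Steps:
$a = -25$ ($a = -2 - 23 = -25$)
$g{\left(A,v \right)} = -21 + A$
$\left(193 + 47\right) g{\left(a,10 \right)} = \left(193 + 47\right) \left(-21 - 25\right) = 240 \left(-46\right) = -11040$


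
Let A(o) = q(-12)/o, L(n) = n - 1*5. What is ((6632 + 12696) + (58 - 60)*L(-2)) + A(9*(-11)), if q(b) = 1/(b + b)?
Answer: 45956593/2376 ≈ 19342.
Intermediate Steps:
L(n) = -5 + n (L(n) = n - 5 = -5 + n)
q(b) = 1/(2*b)
A(o) = -1/(24*o) (A(o) = ((1/2)/(-12))/o = ((1/2)*(-1/12))/o = -1/(24*o))
((6632 + 12696) + (58 - 60)*L(-2)) + A(9*(-11)) = ((6632 + 12696) + (58 - 60)*(-5 - 2)) - 1/(24*(9*(-11))) = (19328 - 2*(-7)) - 1/24/(-99) = (19328 + 14) - 1/24*(-1/99) = 19342 + 1/2376 = 45956593/2376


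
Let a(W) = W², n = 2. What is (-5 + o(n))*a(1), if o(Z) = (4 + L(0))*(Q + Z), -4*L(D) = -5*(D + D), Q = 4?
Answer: 19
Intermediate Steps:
L(D) = 5*D/2 (L(D) = -(-5)*(D + D)/4 = -(-5)*2*D/4 = -(-5)*D/2 = 5*D/2)
o(Z) = 16 + 4*Z (o(Z) = (4 + (5/2)*0)*(4 + Z) = (4 + 0)*(4 + Z) = 4*(4 + Z) = 16 + 4*Z)
(-5 + o(n))*a(1) = (-5 + (16 + 4*2))*1² = (-5 + (16 + 8))*1 = (-5 + 24)*1 = 19*1 = 19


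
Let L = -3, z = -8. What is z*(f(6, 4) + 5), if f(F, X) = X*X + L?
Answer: -144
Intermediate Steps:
f(F, X) = -3 + X**2 (f(F, X) = X*X - 3 = X**2 - 3 = -3 + X**2)
z*(f(6, 4) + 5) = -8*((-3 + 4**2) + 5) = -8*((-3 + 16) + 5) = -8*(13 + 5) = -8*18 = -144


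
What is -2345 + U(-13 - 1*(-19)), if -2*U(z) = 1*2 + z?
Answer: -2349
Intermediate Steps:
U(z) = -1 - z/2 (U(z) = -(1*2 + z)/2 = -(2 + z)/2 = -1 - z/2)
-2345 + U(-13 - 1*(-19)) = -2345 + (-1 - (-13 - 1*(-19))/2) = -2345 + (-1 - (-13 + 19)/2) = -2345 + (-1 - 1/2*6) = -2345 + (-1 - 3) = -2345 - 4 = -2349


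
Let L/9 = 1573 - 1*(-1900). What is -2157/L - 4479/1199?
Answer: -47528782/12492381 ≈ -3.8046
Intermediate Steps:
L = 31257 (L = 9*(1573 - 1*(-1900)) = 9*(1573 + 1900) = 9*3473 = 31257)
-2157/L - 4479/1199 = -2157/31257 - 4479/1199 = -2157*1/31257 - 4479*1/1199 = -719/10419 - 4479/1199 = -47528782/12492381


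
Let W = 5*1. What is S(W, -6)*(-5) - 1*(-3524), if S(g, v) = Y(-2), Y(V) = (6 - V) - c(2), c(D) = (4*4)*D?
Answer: 3644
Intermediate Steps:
c(D) = 16*D
W = 5
Y(V) = -26 - V (Y(V) = (6 - V) - 16*2 = (6 - V) - 1*32 = (6 - V) - 32 = -26 - V)
S(g, v) = -24 (S(g, v) = -26 - 1*(-2) = -26 + 2 = -24)
S(W, -6)*(-5) - 1*(-3524) = -24*(-5) - 1*(-3524) = 120 + 3524 = 3644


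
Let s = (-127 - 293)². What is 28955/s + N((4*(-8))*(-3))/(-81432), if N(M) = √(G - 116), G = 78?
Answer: 5791/35280 - I*√38/81432 ≈ 0.16414 - 7.57e-5*I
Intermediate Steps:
s = 176400 (s = (-420)² = 176400)
N(M) = I*√38 (N(M) = √(78 - 116) = √(-38) = I*√38)
28955/s + N((4*(-8))*(-3))/(-81432) = 28955/176400 + (I*√38)/(-81432) = 28955*(1/176400) + (I*√38)*(-1/81432) = 5791/35280 - I*√38/81432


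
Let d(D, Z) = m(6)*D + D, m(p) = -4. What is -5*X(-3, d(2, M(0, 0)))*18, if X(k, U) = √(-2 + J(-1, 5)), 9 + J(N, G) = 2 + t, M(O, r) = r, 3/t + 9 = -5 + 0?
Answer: -45*I*√1806/7 ≈ -273.2*I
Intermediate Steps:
t = -3/14 (t = 3/(-9 + (-5 + 0)) = 3/(-9 - 5) = 3/(-14) = 3*(-1/14) = -3/14 ≈ -0.21429)
J(N, G) = -101/14 (J(N, G) = -9 + (2 - 3/14) = -9 + 25/14 = -101/14)
d(D, Z) = -3*D (d(D, Z) = -4*D + D = -3*D)
X(k, U) = I*√1806/14 (X(k, U) = √(-2 - 101/14) = √(-129/14) = I*√1806/14)
-5*X(-3, d(2, M(0, 0)))*18 = -5*I*√1806/14*18 = -45*I*√1806/7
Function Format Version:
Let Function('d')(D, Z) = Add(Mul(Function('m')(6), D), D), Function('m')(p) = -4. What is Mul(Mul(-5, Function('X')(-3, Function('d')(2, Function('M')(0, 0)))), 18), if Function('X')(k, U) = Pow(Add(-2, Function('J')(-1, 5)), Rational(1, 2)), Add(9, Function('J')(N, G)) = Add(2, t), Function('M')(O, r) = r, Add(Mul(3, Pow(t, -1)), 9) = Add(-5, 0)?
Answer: Mul(Rational(-45, 7), I, Pow(1806, Rational(1, 2))) ≈ Mul(-273.20, I)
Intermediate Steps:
t = Rational(-3, 14) (t = Mul(3, Pow(Add(-9, Add(-5, 0)), -1)) = Mul(3, Pow(Add(-9, -5), -1)) = Mul(3, Pow(-14, -1)) = Mul(3, Rational(-1, 14)) = Rational(-3, 14) ≈ -0.21429)
Function('J')(N, G) = Rational(-101, 14) (Function('J')(N, G) = Add(-9, Add(2, Rational(-3, 14))) = Add(-9, Rational(25, 14)) = Rational(-101, 14))
Function('d')(D, Z) = Mul(-3, D) (Function('d')(D, Z) = Add(Mul(-4, D), D) = Mul(-3, D))
Function('X')(k, U) = Mul(Rational(1, 14), I, Pow(1806, Rational(1, 2))) (Function('X')(k, U) = Pow(Add(-2, Rational(-101, 14)), Rational(1, 2)) = Pow(Rational(-129, 14), Rational(1, 2)) = Mul(Rational(1, 14), I, Pow(1806, Rational(1, 2))))
Mul(Mul(-5, Function('X')(-3, Function('d')(2, Function('M')(0, 0)))), 18) = Mul(Mul(-5, Mul(Rational(1, 14), I, Pow(1806, Rational(1, 2)))), 18) = Mul(Mul(Rational(-5, 14), I, Pow(1806, Rational(1, 2))), 18) = Mul(Rational(-45, 7), I, Pow(1806, Rational(1, 2)))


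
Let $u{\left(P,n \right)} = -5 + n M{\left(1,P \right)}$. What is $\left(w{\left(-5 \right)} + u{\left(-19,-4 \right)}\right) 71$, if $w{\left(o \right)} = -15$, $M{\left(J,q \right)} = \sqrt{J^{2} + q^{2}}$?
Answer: $-1420 - 284 \sqrt{362} \approx -6823.5$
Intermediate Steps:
$u{\left(P,n \right)} = -5 + n \sqrt{1 + P^{2}}$ ($u{\left(P,n \right)} = -5 + n \sqrt{1^{2} + P^{2}} = -5 + n \sqrt{1 + P^{2}}$)
$\left(w{\left(-5 \right)} + u{\left(-19,-4 \right)}\right) 71 = \left(-15 - \left(5 + 4 \sqrt{1 + \left(-19\right)^{2}}\right)\right) 71 = \left(-15 - \left(5 + 4 \sqrt{1 + 361}\right)\right) 71 = \left(-15 - \left(5 + 4 \sqrt{362}\right)\right) 71 = \left(-20 - 4 \sqrt{362}\right) 71 = -1420 - 284 \sqrt{362}$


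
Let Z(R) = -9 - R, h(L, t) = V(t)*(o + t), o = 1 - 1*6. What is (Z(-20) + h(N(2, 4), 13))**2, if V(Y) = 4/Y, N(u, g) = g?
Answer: 30625/169 ≈ 181.21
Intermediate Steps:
o = -5 (o = 1 - 6 = -5)
h(L, t) = 4*(-5 + t)/t (h(L, t) = (4/t)*(-5 + t) = 4*(-5 + t)/t)
(Z(-20) + h(N(2, 4), 13))**2 = ((-9 - 1*(-20)) + (4 - 20/13))**2 = ((-9 + 20) + (4 - 20*1/13))**2 = (11 + (4 - 20/13))**2 = (11 + 32/13)**2 = (175/13)**2 = 30625/169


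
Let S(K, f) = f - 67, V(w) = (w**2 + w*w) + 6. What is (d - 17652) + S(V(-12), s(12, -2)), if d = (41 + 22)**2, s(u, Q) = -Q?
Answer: -13748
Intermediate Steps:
V(w) = 6 + 2*w**2 (V(w) = (w**2 + w**2) + 6 = 2*w**2 + 6 = 6 + 2*w**2)
S(K, f) = -67 + f
d = 3969 (d = 63**2 = 3969)
(d - 17652) + S(V(-12), s(12, -2)) = (3969 - 17652) + (-67 - 1*(-2)) = -13683 + (-67 + 2) = -13683 - 65 = -13748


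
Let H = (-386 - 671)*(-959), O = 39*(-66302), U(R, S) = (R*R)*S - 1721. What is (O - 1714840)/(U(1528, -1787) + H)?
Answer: 307187/297946219 ≈ 0.0010310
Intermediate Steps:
U(R, S) = -1721 + S*R**2 (U(R, S) = R**2*S - 1721 = S*R**2 - 1721 = -1721 + S*R**2)
O = -2585778
H = 1013663 (H = -1057*(-959) = 1013663)
(O - 1714840)/(U(1528, -1787) + H) = (-2585778 - 1714840)/((-1721 - 1787*1528**2) + 1013663) = -4300618/((-1721 - 1787*2334784) + 1013663) = -4300618/((-1721 - 4172259008) + 1013663) = -4300618/(-4172260729 + 1013663) = -4300618/(-4171247066) = -4300618*(-1/4171247066) = 307187/297946219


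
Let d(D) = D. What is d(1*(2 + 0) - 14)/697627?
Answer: -12/697627 ≈ -1.7201e-5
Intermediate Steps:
d(1*(2 + 0) - 14)/697627 = (1*(2 + 0) - 14)/697627 = (1*2 - 14)*(1/697627) = (2 - 14)*(1/697627) = -12*1/697627 = -12/697627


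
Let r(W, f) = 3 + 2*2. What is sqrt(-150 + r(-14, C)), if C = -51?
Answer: I*sqrt(143) ≈ 11.958*I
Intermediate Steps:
r(W, f) = 7 (r(W, f) = 3 + 4 = 7)
sqrt(-150 + r(-14, C)) = sqrt(-150 + 7) = sqrt(-143) = I*sqrt(143)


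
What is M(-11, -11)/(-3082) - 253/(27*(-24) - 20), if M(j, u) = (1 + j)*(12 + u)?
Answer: 393213/1029388 ≈ 0.38199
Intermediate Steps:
M(-11, -11)/(-3082) - 253/(27*(-24) - 20) = (12 - 11 + 12*(-11) - 11*(-11))/(-3082) - 253/(27*(-24) - 20) = (12 - 11 - 132 + 121)*(-1/3082) - 253/(-648 - 20) = -10*(-1/3082) - 253/(-668) = 5/1541 - 253*(-1/668) = 5/1541 + 253/668 = 393213/1029388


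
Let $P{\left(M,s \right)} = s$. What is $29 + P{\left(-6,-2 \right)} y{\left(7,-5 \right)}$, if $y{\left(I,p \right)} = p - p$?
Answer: $29$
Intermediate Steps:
$y{\left(I,p \right)} = 0$
$29 + P{\left(-6,-2 \right)} y{\left(7,-5 \right)} = 29 - 0 = 29 + 0 = 29$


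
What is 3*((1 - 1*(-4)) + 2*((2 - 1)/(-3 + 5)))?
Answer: 18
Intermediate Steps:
3*((1 - 1*(-4)) + 2*((2 - 1)/(-3 + 5))) = 3*((1 + 4) + 2*(1/2)) = 3*(5 + 2*(1*(½))) = 3*(5 + 2*(½)) = 3*(5 + 1) = 3*6 = 18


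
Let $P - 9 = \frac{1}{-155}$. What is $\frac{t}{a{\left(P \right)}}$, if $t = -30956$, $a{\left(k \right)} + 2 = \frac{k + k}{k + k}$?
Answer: $30956$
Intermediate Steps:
$P = \frac{1394}{155}$ ($P = 9 + \frac{1}{-155} = 9 - \frac{1}{155} = \frac{1394}{155} \approx 8.9935$)
$a{\left(k \right)} = -1$ ($a{\left(k \right)} = -2 + \frac{k + k}{k + k} = -2 + \frac{2 k}{2 k} = -2 + 2 k \frac{1}{2 k} = -2 + 1 = -1$)
$\frac{t}{a{\left(P \right)}} = - \frac{30956}{-1} = \left(-30956\right) \left(-1\right) = 30956$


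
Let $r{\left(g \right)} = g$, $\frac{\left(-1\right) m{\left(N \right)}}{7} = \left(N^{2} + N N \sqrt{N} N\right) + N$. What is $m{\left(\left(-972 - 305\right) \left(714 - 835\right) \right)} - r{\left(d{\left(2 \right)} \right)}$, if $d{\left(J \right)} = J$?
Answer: $-167129604644 - 284066177911393801 \sqrt{1277} \approx -1.0151 \cdot 10^{19}$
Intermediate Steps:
$m{\left(N \right)} = - 7 N - 7 N^{2} - 7 N^{\frac{7}{2}}$ ($m{\left(N \right)} = - 7 \left(\left(N^{2} + N N \sqrt{N} N\right) + N\right) = - 7 \left(\left(N^{2} + N^{2} \sqrt{N} N\right) + N\right) = - 7 \left(\left(N^{2} + N^{\frac{5}{2}} N\right) + N\right) = - 7 \left(\left(N^{2} + N^{\frac{7}{2}}\right) + N\right) = - 7 \left(N + N^{2} + N^{\frac{7}{2}}\right) = - 7 N - 7 N^{2} - 7 N^{\frac{7}{2}}$)
$m{\left(\left(-972 - 305\right) \left(714 - 835\right) \right)} - r{\left(d{\left(2 \right)} \right)} = \left(- 7 \left(-972 - 305\right) \left(714 - 835\right) - 7 \left(\left(-972 - 305\right) \left(714 - 835\right)\right)^{2} - 7 \left(\left(-972 - 305\right) \left(714 - 835\right)\right)^{\frac{7}{2}}\right) - 2 = \left(- 7 \left(\left(-1277\right) \left(-121\right)\right) - 7 \left(\left(-1277\right) \left(-121\right)\right)^{2} - 7 \left(\left(-1277\right) \left(-121\right)\right)^{\frac{7}{2}}\right) - 2 = \left(\left(-7\right) 154517 - 7 \cdot 154517^{2} - 7 \cdot 154517^{\frac{7}{2}}\right) - 2 = \left(-1081619 - 167128523023 - 7 \cdot 40580882558770543 \sqrt{1277}\right) - 2 = \left(-1081619 - 167128523023 - 284066177911393801 \sqrt{1277}\right) - 2 = \left(-167129604642 - 284066177911393801 \sqrt{1277}\right) - 2 = -167129604644 - 284066177911393801 \sqrt{1277}$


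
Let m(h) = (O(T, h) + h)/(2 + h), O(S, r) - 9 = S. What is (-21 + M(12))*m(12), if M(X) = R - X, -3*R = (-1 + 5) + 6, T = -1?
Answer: -1090/21 ≈ -51.905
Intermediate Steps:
O(S, r) = 9 + S
R = -10/3 (R = -((-1 + 5) + 6)/3 = -(4 + 6)/3 = -⅓*10 = -10/3 ≈ -3.3333)
m(h) = (8 + h)/(2 + h) (m(h) = ((9 - 1) + h)/(2 + h) = (8 + h)/(2 + h))
M(X) = -10/3 - X
(-21 + M(12))*m(12) = (-21 + (-10/3 - 1*12))*((8 + 12)/(2 + 12)) = (-21 + (-10/3 - 12))*(20/14) = (-21 - 46/3)*((1/14)*20) = -109/3*10/7 = -1090/21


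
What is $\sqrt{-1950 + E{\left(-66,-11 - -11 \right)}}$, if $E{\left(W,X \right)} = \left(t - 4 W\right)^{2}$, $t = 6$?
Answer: $5 \sqrt{2838} \approx 266.36$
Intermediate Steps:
$E{\left(W,X \right)} = \left(6 - 4 W\right)^{2}$
$\sqrt{-1950 + E{\left(-66,-11 - -11 \right)}} = \sqrt{-1950 + 4 \left(-3 + 2 \left(-66\right)\right)^{2}} = \sqrt{-1950 + 4 \left(-3 - 132\right)^{2}} = \sqrt{-1950 + 4 \left(-135\right)^{2}} = \sqrt{-1950 + 4 \cdot 18225} = \sqrt{-1950 + 72900} = \sqrt{70950} = 5 \sqrt{2838}$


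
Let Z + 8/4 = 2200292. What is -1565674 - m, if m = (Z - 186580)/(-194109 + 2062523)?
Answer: -1462664617373/934207 ≈ -1.5657e+6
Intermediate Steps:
Z = 2200290 (Z = -2 + 2200292 = 2200290)
m = 1006855/934207 (m = (2200290 - 186580)/(-194109 + 2062523) = 2013710/1868414 = 2013710*(1/1868414) = 1006855/934207 ≈ 1.0778)
-1565674 - m = -1565674 - 1*1006855/934207 = -1565674 - 1006855/934207 = -1462664617373/934207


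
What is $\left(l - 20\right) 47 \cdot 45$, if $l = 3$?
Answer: $-35955$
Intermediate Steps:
$\left(l - 20\right) 47 \cdot 45 = \left(3 - 20\right) 47 \cdot 45 = \left(-17\right) 47 \cdot 45 = \left(-799\right) 45 = -35955$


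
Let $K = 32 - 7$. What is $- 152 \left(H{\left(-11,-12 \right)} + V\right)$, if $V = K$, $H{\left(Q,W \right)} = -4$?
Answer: $-3192$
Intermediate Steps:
$K = 25$
$V = 25$
$- 152 \left(H{\left(-11,-12 \right)} + V\right) = - 152 \left(-4 + 25\right) = \left(-152\right) 21 = -3192$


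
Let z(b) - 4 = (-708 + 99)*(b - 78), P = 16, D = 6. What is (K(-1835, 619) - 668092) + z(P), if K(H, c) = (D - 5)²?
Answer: -630329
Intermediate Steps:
K(H, c) = 1 (K(H, c) = (6 - 5)² = 1² = 1)
z(b) = 47506 - 609*b (z(b) = 4 + (-708 + 99)*(b - 78) = 4 - 609*(-78 + b) = 4 + (47502 - 609*b) = 47506 - 609*b)
(K(-1835, 619) - 668092) + z(P) = (1 - 668092) + (47506 - 609*16) = -668091 + (47506 - 9744) = -668091 + 37762 = -630329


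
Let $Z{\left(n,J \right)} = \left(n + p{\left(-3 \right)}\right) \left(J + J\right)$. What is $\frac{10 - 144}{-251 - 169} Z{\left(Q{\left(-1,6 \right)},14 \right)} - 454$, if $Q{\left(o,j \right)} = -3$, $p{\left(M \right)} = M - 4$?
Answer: $- \frac{1630}{3} \approx -543.33$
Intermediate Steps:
$p{\left(M \right)} = -4 + M$ ($p{\left(M \right)} = M - 4 = -4 + M$)
$Z{\left(n,J \right)} = 2 J \left(-7 + n\right)$ ($Z{\left(n,J \right)} = \left(n - 7\right) \left(J + J\right) = \left(n - 7\right) 2 J = \left(-7 + n\right) 2 J = 2 J \left(-7 + n\right)$)
$\frac{10 - 144}{-251 - 169} Z{\left(Q{\left(-1,6 \right)},14 \right)} - 454 = \frac{10 - 144}{-251 - 169} \cdot 2 \cdot 14 \left(-7 - 3\right) - 454 = - \frac{134}{-420} \cdot 2 \cdot 14 \left(-10\right) - 454 = \left(-134\right) \left(- \frac{1}{420}\right) \left(-280\right) - 454 = \frac{67}{210} \left(-280\right) - 454 = - \frac{268}{3} - 454 = - \frac{1630}{3}$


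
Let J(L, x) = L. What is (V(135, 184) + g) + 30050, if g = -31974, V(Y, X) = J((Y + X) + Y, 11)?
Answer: -1470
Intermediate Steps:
V(Y, X) = X + 2*Y (V(Y, X) = (Y + X) + Y = (X + Y) + Y = X + 2*Y)
(V(135, 184) + g) + 30050 = ((184 + 2*135) - 31974) + 30050 = ((184 + 270) - 31974) + 30050 = (454 - 31974) + 30050 = -31520 + 30050 = -1470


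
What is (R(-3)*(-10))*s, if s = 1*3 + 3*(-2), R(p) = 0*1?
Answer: 0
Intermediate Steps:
R(p) = 0
s = -3 (s = 3 - 6 = -3)
(R(-3)*(-10))*s = (0*(-10))*(-3) = 0*(-3) = 0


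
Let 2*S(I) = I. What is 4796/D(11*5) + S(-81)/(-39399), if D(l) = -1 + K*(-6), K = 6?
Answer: -125970737/971842 ≈ -129.62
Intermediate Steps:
D(l) = -37 (D(l) = -1 + 6*(-6) = -1 - 36 = -37)
S(I) = I/2
4796/D(11*5) + S(-81)/(-39399) = 4796/(-37) + ((½)*(-81))/(-39399) = 4796*(-1/37) - 81/2*(-1/39399) = -4796/37 + 27/26266 = -125970737/971842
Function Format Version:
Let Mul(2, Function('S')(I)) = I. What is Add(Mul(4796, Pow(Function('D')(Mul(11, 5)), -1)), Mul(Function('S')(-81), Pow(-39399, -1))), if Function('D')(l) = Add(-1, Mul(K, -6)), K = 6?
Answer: Rational(-125970737, 971842) ≈ -129.62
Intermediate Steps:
Function('D')(l) = -37 (Function('D')(l) = Add(-1, Mul(6, -6)) = Add(-1, -36) = -37)
Function('S')(I) = Mul(Rational(1, 2), I)
Add(Mul(4796, Pow(Function('D')(Mul(11, 5)), -1)), Mul(Function('S')(-81), Pow(-39399, -1))) = Add(Mul(4796, Pow(-37, -1)), Mul(Mul(Rational(1, 2), -81), Pow(-39399, -1))) = Add(Mul(4796, Rational(-1, 37)), Mul(Rational(-81, 2), Rational(-1, 39399))) = Add(Rational(-4796, 37), Rational(27, 26266)) = Rational(-125970737, 971842)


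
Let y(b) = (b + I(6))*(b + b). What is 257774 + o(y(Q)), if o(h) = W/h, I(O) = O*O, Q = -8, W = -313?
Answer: 115483065/448 ≈ 2.5777e+5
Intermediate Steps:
I(O) = O²
y(b) = 2*b*(36 + b) (y(b) = (b + 6²)*(b + b) = (b + 36)*(2*b) = (36 + b)*(2*b) = 2*b*(36 + b))
o(h) = -313/h
257774 + o(y(Q)) = 257774 - 313*(-1/(16*(36 - 8))) = 257774 - 313/(2*(-8)*28) = 257774 - 313/(-448) = 257774 - 313*(-1/448) = 257774 + 313/448 = 115483065/448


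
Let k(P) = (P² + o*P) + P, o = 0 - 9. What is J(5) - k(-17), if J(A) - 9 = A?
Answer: -411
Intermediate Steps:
J(A) = 9 + A
o = -9
k(P) = P² - 8*P (k(P) = (P² - 9*P) + P = P² - 8*P)
J(5) - k(-17) = (9 + 5) - (-17)*(-8 - 17) = 14 - (-17)*(-25) = 14 - 1*425 = 14 - 425 = -411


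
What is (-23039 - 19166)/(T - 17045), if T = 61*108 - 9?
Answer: 42205/10466 ≈ 4.0326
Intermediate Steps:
T = 6579 (T = 6588 - 9 = 6579)
(-23039 - 19166)/(T - 17045) = (-23039 - 19166)/(6579 - 17045) = -42205/(-10466) = -42205*(-1/10466) = 42205/10466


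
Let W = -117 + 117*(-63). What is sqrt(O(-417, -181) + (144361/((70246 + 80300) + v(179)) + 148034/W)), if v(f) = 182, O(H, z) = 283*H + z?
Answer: I*sqrt(4084832819153340722)/5878392 ≈ 343.82*I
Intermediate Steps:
O(H, z) = z + 283*H
W = -7488 (W = -117 - 7371 = -7488)
sqrt(O(-417, -181) + (144361/((70246 + 80300) + v(179)) + 148034/W)) = sqrt((-181 + 283*(-417)) + (144361/((70246 + 80300) + 182) + 148034/(-7488))) = sqrt((-181 - 118011) + (144361/(150546 + 182) + 148034*(-1/7488))) = sqrt(-118192 + (144361/150728 - 74017/3744)) = sqrt(-118192 - 1326993349/70540704) = sqrt(-8338673880517/70540704) = I*sqrt(4084832819153340722)/5878392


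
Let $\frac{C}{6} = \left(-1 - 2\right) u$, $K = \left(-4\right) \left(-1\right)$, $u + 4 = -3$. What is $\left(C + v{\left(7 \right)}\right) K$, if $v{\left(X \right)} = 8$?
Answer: $536$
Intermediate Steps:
$u = -7$ ($u = -4 - 3 = -7$)
$K = 4$
$C = 126$ ($C = 6 \left(-1 - 2\right) \left(-7\right) = 6 \left(\left(-3\right) \left(-7\right)\right) = 6 \cdot 21 = 126$)
$\left(C + v{\left(7 \right)}\right) K = \left(126 + 8\right) 4 = 134 \cdot 4 = 536$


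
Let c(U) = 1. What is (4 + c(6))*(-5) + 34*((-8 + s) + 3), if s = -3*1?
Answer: -297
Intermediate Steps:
s = -3
(4 + c(6))*(-5) + 34*((-8 + s) + 3) = (4 + 1)*(-5) + 34*((-8 - 3) + 3) = 5*(-5) + 34*(-11 + 3) = -25 + 34*(-8) = -25 - 272 = -297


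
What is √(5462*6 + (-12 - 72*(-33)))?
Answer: 24*√61 ≈ 187.45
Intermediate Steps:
√(5462*6 + (-12 - 72*(-33))) = √(32772 + (-12 + 2376)) = √(32772 + 2364) = √35136 = 24*√61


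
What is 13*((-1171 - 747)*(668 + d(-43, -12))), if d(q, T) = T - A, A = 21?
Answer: -15833090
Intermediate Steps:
d(q, T) = -21 + T (d(q, T) = T - 1*21 = T - 21 = -21 + T)
13*((-1171 - 747)*(668 + d(-43, -12))) = 13*((-1171 - 747)*(668 + (-21 - 12))) = 13*(-1918*(668 - 33)) = 13*(-1918*635) = 13*(-1217930) = -15833090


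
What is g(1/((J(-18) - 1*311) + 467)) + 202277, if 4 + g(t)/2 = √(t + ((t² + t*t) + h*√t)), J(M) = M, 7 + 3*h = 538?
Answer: 202269 + √(140 + 24426*√138)/69 ≈ 2.0228e+5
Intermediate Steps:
h = 177 (h = -7/3 + (⅓)*538 = -7/3 + 538/3 = 177)
g(t) = -8 + 2*√(t + 2*t² + 177*√t) (g(t) = -8 + 2*√(t + ((t² + t*t) + 177*√t)) = -8 + 2*√(t + ((t² + t²) + 177*√t)) = -8 + 2*√(t + (2*t² + 177*√t)) = -8 + 2*√(t + 2*t² + 177*√t))
g(1/((J(-18) - 1*311) + 467)) + 202277 = (-8 + 2*√(1/((-18 - 1*311) + 467) + 2*(1/((-18 - 1*311) + 467))² + 177*√(1/((-18 - 1*311) + 467)))) + 202277 = (-8 + 2*√(1/((-18 - 311) + 467) + 2*(1/((-18 - 311) + 467))² + 177*√(1/((-18 - 311) + 467)))) + 202277 = (-8 + 2*√(1/(-329 + 467) + 2*(1/(-329 + 467))² + 177*√(1/(-329 + 467)))) + 202277 = (-8 + 2*√(1/138 + 2*(1/138)² + 177*√(1/138))) + 202277 = (-8 + 2*√(1/138 + 2*(1/19044) + 177*(√138/138))) + 202277 = (-8 + 2*√(1/138 + 1/9522 + 59*√138/46)) + 202277 = (-8 + 2*√(35/4761 + 59*√138/46)) + 202277 = 202269 + 2*√(35/4761 + 59*√138/46)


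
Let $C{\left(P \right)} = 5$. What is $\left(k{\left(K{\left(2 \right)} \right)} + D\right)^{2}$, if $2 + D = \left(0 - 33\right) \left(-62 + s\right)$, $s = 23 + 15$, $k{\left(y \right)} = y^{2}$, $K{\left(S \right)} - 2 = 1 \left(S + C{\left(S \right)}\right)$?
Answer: $758641$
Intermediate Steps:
$K{\left(S \right)} = 7 + S$ ($K{\left(S \right)} = 2 + 1 \left(S + 5\right) = 2 + 1 \left(5 + S\right) = 2 + \left(5 + S\right) = 7 + S$)
$s = 38$
$D = 790$ ($D = -2 + \left(0 - 33\right) \left(-62 + 38\right) = -2 - -792 = -2 + 792 = 790$)
$\left(k{\left(K{\left(2 \right)} \right)} + D\right)^{2} = \left(\left(7 + 2\right)^{2} + 790\right)^{2} = \left(9^{2} + 790\right)^{2} = \left(81 + 790\right)^{2} = 871^{2} = 758641$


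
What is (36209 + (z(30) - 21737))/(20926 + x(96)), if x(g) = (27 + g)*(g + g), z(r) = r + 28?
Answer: 7265/22271 ≈ 0.32621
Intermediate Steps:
z(r) = 28 + r
x(g) = 2*g*(27 + g) (x(g) = (27 + g)*(2*g) = 2*g*(27 + g))
(36209 + (z(30) - 21737))/(20926 + x(96)) = (36209 + ((28 + 30) - 21737))/(20926 + 2*96*(27 + 96)) = (36209 + (58 - 21737))/(20926 + 2*96*123) = (36209 - 21679)/(20926 + 23616) = 14530/44542 = 14530*(1/44542) = 7265/22271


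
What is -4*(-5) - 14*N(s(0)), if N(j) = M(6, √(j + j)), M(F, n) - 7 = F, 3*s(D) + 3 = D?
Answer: -162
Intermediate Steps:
s(D) = -1 + D/3
M(F, n) = 7 + F
N(j) = 13 (N(j) = 7 + 6 = 13)
-4*(-5) - 14*N(s(0)) = -4*(-5) - 14*13 = 20 - 182 = -162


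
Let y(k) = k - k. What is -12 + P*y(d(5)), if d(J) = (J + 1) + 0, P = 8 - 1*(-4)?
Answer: -12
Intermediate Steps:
P = 12 (P = 8 + 4 = 12)
d(J) = 1 + J (d(J) = (1 + J) + 0 = 1 + J)
y(k) = 0
-12 + P*y(d(5)) = -12 + 12*0 = -12 + 0 = -12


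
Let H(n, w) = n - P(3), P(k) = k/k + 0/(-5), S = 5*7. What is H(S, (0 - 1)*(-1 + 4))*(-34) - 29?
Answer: -1185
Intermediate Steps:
S = 35
P(k) = 1 (P(k) = 1 + 0*(-1/5) = 1 + 0 = 1)
H(n, w) = -1 + n (H(n, w) = n - 1*1 = n - 1 = -1 + n)
H(S, (0 - 1)*(-1 + 4))*(-34) - 29 = (-1 + 35)*(-34) - 29 = 34*(-34) - 29 = -1156 - 29 = -1185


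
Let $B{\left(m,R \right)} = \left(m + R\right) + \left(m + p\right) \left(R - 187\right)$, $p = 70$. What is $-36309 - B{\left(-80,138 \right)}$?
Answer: $-36857$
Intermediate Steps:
$B{\left(m,R \right)} = R + m + \left(-187 + R\right) \left(70 + m\right)$ ($B{\left(m,R \right)} = \left(m + R\right) + \left(m + 70\right) \left(R - 187\right) = \left(R + m\right) + \left(70 + m\right) \left(-187 + R\right) = \left(R + m\right) + \left(-187 + R\right) \left(70 + m\right) = R + m + \left(-187 + R\right) \left(70 + m\right)$)
$-36309 - B{\left(-80,138 \right)} = -36309 - \left(-13090 - -14880 + 71 \cdot 138 + 138 \left(-80\right)\right) = -36309 - \left(-13090 + 14880 + 9798 - 11040\right) = -36309 - 548 = -36857$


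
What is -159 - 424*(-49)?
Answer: 20617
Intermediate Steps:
-159 - 424*(-49) = -159 + 20776 = 20617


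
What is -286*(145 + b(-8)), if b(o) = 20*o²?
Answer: -407550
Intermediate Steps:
-286*(145 + b(-8)) = -286*(145 + 20*(-8)²) = -286*(145 + 20*64) = -286*(145 + 1280) = -286*1425 = -407550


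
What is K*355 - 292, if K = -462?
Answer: -164302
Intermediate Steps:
K*355 - 292 = -462*355 - 292 = -164010 - 292 = -164302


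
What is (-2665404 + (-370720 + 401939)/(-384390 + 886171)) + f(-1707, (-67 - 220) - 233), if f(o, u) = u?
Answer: -1337709979425/501781 ≈ -2.6659e+6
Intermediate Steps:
(-2665404 + (-370720 + 401939)/(-384390 + 886171)) + f(-1707, (-67 - 220) - 233) = (-2665404 + (-370720 + 401939)/(-384390 + 886171)) + ((-67 - 220) - 233) = (-2665404 + 31219/501781) + (-287 - 233) = (-2665404 + 31219*(1/501781)) - 520 = (-2665404 + 31219/501781) - 520 = -1337449053305/501781 - 520 = -1337709979425/501781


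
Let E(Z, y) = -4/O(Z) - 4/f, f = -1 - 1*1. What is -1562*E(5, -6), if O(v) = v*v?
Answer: -71852/25 ≈ -2874.1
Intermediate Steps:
f = -2 (f = -1 - 1 = -2)
O(v) = v²
E(Z, y) = 2 - 4/Z² (E(Z, y) = -4/Z² - 4/(-2) = -4/Z² - 4*(-½) = -4/Z² + 2 = 2 - 4/Z²)
-1562*E(5, -6) = -1562*(2 - 4/5²) = -1562*(2 - 4*1/25) = -1562*(2 - 4/25) = -1562*46/25 = -71852/25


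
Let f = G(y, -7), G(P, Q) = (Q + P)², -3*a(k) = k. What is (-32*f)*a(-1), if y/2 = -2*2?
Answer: -2400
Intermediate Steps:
y = -8 (y = 2*(-2*2) = 2*(-4) = -8)
a(k) = -k/3
G(P, Q) = (P + Q)²
f = 225 (f = (-8 - 7)² = (-15)² = 225)
(-32*f)*a(-1) = (-32*225)*(-⅓*(-1)) = -7200*⅓ = -2400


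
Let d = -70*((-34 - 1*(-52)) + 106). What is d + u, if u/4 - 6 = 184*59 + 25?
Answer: 34868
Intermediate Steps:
d = -8680 (d = -70*((-34 + 52) + 106) = -70*(18 + 106) = -70*124 = -8680)
u = 43548 (u = 24 + 4*(184*59 + 25) = 24 + 4*(10856 + 25) = 24 + 4*10881 = 24 + 43524 = 43548)
d + u = -8680 + 43548 = 34868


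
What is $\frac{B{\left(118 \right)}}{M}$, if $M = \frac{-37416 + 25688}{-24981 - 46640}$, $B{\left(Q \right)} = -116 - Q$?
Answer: $- \frac{8379657}{5864} \approx -1429.0$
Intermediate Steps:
$M = \frac{11728}{71621}$ ($M = - \frac{11728}{-71621} = \left(-11728\right) \left(- \frac{1}{71621}\right) = \frac{11728}{71621} \approx 0.16375$)
$\frac{B{\left(118 \right)}}{M} = \frac{-116 - 118}{\frac{11728}{71621}} = \left(-116 - 118\right) \frac{71621}{11728} = \left(-234\right) \frac{71621}{11728} = - \frac{8379657}{5864}$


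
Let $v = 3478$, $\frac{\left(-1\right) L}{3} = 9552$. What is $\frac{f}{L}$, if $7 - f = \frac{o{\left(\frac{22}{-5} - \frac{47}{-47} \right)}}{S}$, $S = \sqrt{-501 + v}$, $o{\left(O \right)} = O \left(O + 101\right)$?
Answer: $- \frac{7}{28656} - \frac{1037 \sqrt{2977}}{266590350} \approx -0.00045652$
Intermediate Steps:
$L = -28656$ ($L = \left(-3\right) 9552 = -28656$)
$o{\left(O \right)} = O \left(101 + O\right)$
$S = \sqrt{2977}$ ($S = \sqrt{-501 + 3478} = \sqrt{2977} \approx 54.562$)
$f = 7 + \frac{8296 \sqrt{2977}}{74425}$ ($f = 7 - \frac{\left(\frac{22}{-5} - \frac{47}{-47}\right) \left(101 + \left(\frac{22}{-5} - \frac{47}{-47}\right)\right)}{\sqrt{2977}} = 7 - \left(22 \left(- \frac{1}{5}\right) - -1\right) \left(101 + \left(22 \left(- \frac{1}{5}\right) - -1\right)\right) \frac{\sqrt{2977}}{2977} = 7 - \left(- \frac{22}{5} + 1\right) \left(101 + \left(- \frac{22}{5} + 1\right)\right) \frac{\sqrt{2977}}{2977} = 7 - - \frac{17 \left(101 - \frac{17}{5}\right)}{5} \frac{\sqrt{2977}}{2977} = 7 - \left(- \frac{17}{5}\right) \frac{488}{5} \frac{\sqrt{2977}}{2977} = 7 - - \frac{8296 \frac{\sqrt{2977}}{2977}}{25} = 7 - - \frac{8296 \sqrt{2977}}{74425} = 7 + \frac{8296 \sqrt{2977}}{74425} \approx 13.082$)
$\frac{f}{L} = \frac{7 + \frac{8296 \sqrt{2977}}{74425}}{-28656} = \left(7 + \frac{8296 \sqrt{2977}}{74425}\right) \left(- \frac{1}{28656}\right) = - \frac{7}{28656} - \frac{1037 \sqrt{2977}}{266590350}$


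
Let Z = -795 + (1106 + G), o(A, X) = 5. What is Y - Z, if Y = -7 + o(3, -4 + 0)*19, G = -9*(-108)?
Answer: -1195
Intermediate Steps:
G = 972
Y = 88 (Y = -7 + 5*19 = -7 + 95 = 88)
Z = 1283 (Z = -795 + (1106 + 972) = -795 + 2078 = 1283)
Y - Z = 88 - 1*1283 = 88 - 1283 = -1195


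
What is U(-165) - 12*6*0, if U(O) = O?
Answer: -165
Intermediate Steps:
U(-165) - 12*6*0 = -165 - 12*6*0 = -165 - 72*0 = -165 - 1*0 = -165 + 0 = -165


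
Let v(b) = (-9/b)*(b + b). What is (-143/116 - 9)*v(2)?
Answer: 10683/58 ≈ 184.19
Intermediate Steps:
v(b) = -18 (v(b) = (-9/b)*(2*b) = -18)
(-143/116 - 9)*v(2) = (-143/116 - 9)*(-18) = -1187/116*(-18) = 10683/58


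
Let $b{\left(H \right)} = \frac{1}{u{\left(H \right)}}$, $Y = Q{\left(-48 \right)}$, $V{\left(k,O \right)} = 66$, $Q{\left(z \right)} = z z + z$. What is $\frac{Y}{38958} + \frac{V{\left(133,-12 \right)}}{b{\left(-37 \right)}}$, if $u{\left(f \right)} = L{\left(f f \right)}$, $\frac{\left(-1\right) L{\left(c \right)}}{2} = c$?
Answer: $- \frac{1173336668}{6493} \approx -1.8071 \cdot 10^{5}$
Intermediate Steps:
$L{\left(c \right)} = - 2 c$
$u{\left(f \right)} = - 2 f^{2}$ ($u{\left(f \right)} = - 2 f f = - 2 f^{2}$)
$Q{\left(z \right)} = z + z^{2}$ ($Q{\left(z \right)} = z^{2} + z = z + z^{2}$)
$Y = 2256$ ($Y = - 48 \left(1 - 48\right) = \left(-48\right) \left(-47\right) = 2256$)
$b{\left(H \right)} = - \frac{1}{2 H^{2}}$ ($b{\left(H \right)} = \frac{1}{\left(-2\right) H^{2}} = - \frac{1}{2 H^{2}}$)
$\frac{Y}{38958} + \frac{V{\left(133,-12 \right)}}{b{\left(-37 \right)}} = \frac{2256}{38958} + \frac{66}{\left(- \frac{1}{2}\right) \frac{1}{1369}} = 2256 \cdot \frac{1}{38958} + \frac{66}{\left(- \frac{1}{2}\right) \frac{1}{1369}} = \frac{376}{6493} + \frac{66}{- \frac{1}{2738}} = \frac{376}{6493} + 66 \left(-2738\right) = \frac{376}{6493} - 180708 = - \frac{1173336668}{6493}$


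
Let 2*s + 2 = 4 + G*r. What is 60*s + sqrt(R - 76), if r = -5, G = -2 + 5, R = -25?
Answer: -390 + I*sqrt(101) ≈ -390.0 + 10.05*I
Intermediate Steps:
G = 3
s = -13/2 (s = -1 + (4 + 3*(-5))/2 = -1 + (4 - 15)/2 = -1 + (1/2)*(-11) = -1 - 11/2 = -13/2 ≈ -6.5000)
60*s + sqrt(R - 76) = 60*(-13/2) + sqrt(-25 - 76) = -390 + sqrt(-101) = -390 + I*sqrt(101)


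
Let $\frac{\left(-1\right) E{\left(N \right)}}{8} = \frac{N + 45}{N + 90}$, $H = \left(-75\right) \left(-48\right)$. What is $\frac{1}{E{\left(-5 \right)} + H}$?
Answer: $\frac{17}{61136} \approx 0.00027807$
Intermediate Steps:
$H = 3600$
$E{\left(N \right)} = - \frac{8 \left(45 + N\right)}{90 + N}$ ($E{\left(N \right)} = - 8 \frac{N + 45}{N + 90} = - 8 \frac{45 + N}{90 + N} = - \frac{8 \left(45 + N\right)}{90 + N}$)
$\frac{1}{E{\left(-5 \right)} + H} = \frac{1}{\frac{8 \left(-45 - -5\right)}{90 - 5} + 3600} = \frac{1}{\frac{8 \left(-45 + 5\right)}{85} + 3600} = \frac{1}{8 \cdot \frac{1}{85} \left(-40\right) + 3600} = \frac{1}{- \frac{64}{17} + 3600} = \frac{1}{\frac{61136}{17}} = \frac{17}{61136}$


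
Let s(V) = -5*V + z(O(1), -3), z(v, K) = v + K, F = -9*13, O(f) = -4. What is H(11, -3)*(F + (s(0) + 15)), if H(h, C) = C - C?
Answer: 0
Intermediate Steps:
F = -117
z(v, K) = K + v
s(V) = -7 - 5*V (s(V) = -5*V + (-3 - 4) = -5*V - 7 = -7 - 5*V)
H(h, C) = 0
H(11, -3)*(F + (s(0) + 15)) = 0*(-117 + ((-7 - 5*0) + 15)) = 0*(-117 + ((-7 + 0) + 15)) = 0*(-117 + (-7 + 15)) = 0*(-117 + 8) = 0*(-109) = 0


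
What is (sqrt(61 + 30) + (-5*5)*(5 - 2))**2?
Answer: (75 - sqrt(91))**2 ≈ 4285.1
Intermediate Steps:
(sqrt(61 + 30) + (-5*5)*(5 - 2))**2 = (sqrt(91) - 25*3)**2 = (sqrt(91) - 75)**2 = (-75 + sqrt(91))**2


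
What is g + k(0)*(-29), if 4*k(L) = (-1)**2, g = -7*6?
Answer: -197/4 ≈ -49.250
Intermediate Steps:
g = -42
k(L) = 1/4 (k(L) = (1/4)*(-1)**2 = (1/4)*1 = 1/4)
g + k(0)*(-29) = -42 + (1/4)*(-29) = -42 - 29/4 = -197/4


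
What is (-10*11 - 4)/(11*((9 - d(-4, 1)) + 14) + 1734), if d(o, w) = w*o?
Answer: -38/677 ≈ -0.056130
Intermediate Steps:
d(o, w) = o*w
(-10*11 - 4)/(11*((9 - d(-4, 1)) + 14) + 1734) = (-10*11 - 4)/(11*((9 - (-4)) + 14) + 1734) = (-110 - 4)/(11*((9 - 1*(-4)) + 14) + 1734) = -114/(11*((9 + 4) + 14) + 1734) = -114/(11*(13 + 14) + 1734) = -114/(11*27 + 1734) = -114/(297 + 1734) = -114/2031 = (1/2031)*(-114) = -38/677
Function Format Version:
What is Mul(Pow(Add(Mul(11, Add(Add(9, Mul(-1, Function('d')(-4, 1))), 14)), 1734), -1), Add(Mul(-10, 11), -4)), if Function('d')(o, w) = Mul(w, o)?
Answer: Rational(-38, 677) ≈ -0.056130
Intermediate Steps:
Function('d')(o, w) = Mul(o, w)
Mul(Pow(Add(Mul(11, Add(Add(9, Mul(-1, Function('d')(-4, 1))), 14)), 1734), -1), Add(Mul(-10, 11), -4)) = Mul(Pow(Add(Mul(11, Add(Add(9, Mul(-1, Mul(-4, 1))), 14)), 1734), -1), Add(Mul(-10, 11), -4)) = Mul(Pow(Add(Mul(11, Add(Add(9, Mul(-1, -4)), 14)), 1734), -1), Add(-110, -4)) = Mul(Pow(Add(Mul(11, Add(Add(9, 4), 14)), 1734), -1), -114) = Mul(Pow(Add(Mul(11, Add(13, 14)), 1734), -1), -114) = Mul(Pow(Add(Mul(11, 27), 1734), -1), -114) = Mul(Pow(Add(297, 1734), -1), -114) = Mul(Pow(2031, -1), -114) = Mul(Rational(1, 2031), -114) = Rational(-38, 677)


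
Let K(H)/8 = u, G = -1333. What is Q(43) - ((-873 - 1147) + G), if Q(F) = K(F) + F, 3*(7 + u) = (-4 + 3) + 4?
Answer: 3348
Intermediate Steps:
u = -6 (u = -7 + ((-4 + 3) + 4)/3 = -7 + (-1 + 4)/3 = -7 + (⅓)*3 = -7 + 1 = -6)
K(H) = -48 (K(H) = 8*(-6) = -48)
Q(F) = -48 + F
Q(43) - ((-873 - 1147) + G) = (-48 + 43) - ((-873 - 1147) - 1333) = -5 - (-2020 - 1333) = -5 - 1*(-3353) = -5 + 3353 = 3348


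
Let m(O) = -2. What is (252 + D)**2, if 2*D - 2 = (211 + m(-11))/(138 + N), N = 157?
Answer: 22343971441/348100 ≈ 64188.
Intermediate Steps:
D = 799/590 (D = 1 + ((211 - 2)/(138 + 157))/2 = 1 + (209/295)/2 = 1 + (209*(1/295))/2 = 1 + (1/2)*(209/295) = 1 + 209/590 = 799/590 ≈ 1.3542)
(252 + D)**2 = (252 + 799/590)**2 = (149479/590)**2 = 22343971441/348100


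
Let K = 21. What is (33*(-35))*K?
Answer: -24255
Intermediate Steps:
(33*(-35))*K = (33*(-35))*21 = -1155*21 = -24255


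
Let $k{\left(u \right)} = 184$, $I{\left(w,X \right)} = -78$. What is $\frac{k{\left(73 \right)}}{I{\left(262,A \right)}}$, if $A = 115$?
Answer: $- \frac{92}{39} \approx -2.359$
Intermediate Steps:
$\frac{k{\left(73 \right)}}{I{\left(262,A \right)}} = \frac{184}{-78} = 184 \left(- \frac{1}{78}\right) = - \frac{92}{39}$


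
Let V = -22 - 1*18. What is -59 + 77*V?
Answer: -3139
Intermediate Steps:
V = -40 (V = -22 - 18 = -40)
-59 + 77*V = -59 + 77*(-40) = -59 - 3080 = -3139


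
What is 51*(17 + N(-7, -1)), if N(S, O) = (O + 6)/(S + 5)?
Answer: 1479/2 ≈ 739.50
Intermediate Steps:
N(S, O) = (6 + O)/(5 + S)
51*(17 + N(-7, -1)) = 51*(17 + (6 - 1)/(5 - 7)) = 51*(17 + 5/(-2)) = 51*(17 - ½*5) = 51*(17 - 5/2) = 51*(29/2) = 1479/2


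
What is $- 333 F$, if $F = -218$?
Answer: $72594$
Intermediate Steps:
$- 333 F = \left(-333\right) \left(-218\right) = 72594$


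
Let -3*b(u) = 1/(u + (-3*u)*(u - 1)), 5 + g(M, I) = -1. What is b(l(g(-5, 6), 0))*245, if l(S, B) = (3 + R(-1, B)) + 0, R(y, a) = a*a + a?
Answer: 49/9 ≈ 5.4444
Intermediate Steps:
g(M, I) = -6 (g(M, I) = -5 - 1 = -6)
R(y, a) = a + a² (R(y, a) = a² + a = a + a²)
l(S, B) = 3 + B*(1 + B) (l(S, B) = (3 + B*(1 + B)) + 0 = 3 + B*(1 + B))
b(u) = -1/(3*(u - 3*u*(-1 + u))) (b(u) = -1/(3*(u + (-3*u)*(u - 1))) = -1/(3*(u + (-3*u)*(-1 + u))) = -1/(3*(u - 3*u*(-1 + u))))
b(l(g(-5, 6), 0))*245 = (1/(3*(3 + 0*(1 + 0))*(-4 + 3*(3 + 0*(1 + 0)))))*245 = (1/(3*(3 + 0*1)*(-4 + 3*(3 + 0*1))))*245 = (1/(3*(3 + 0)*(-4 + 3*(3 + 0))))*245 = ((⅓)/(3*(-4 + 3*3)))*245 = ((⅓)*(⅓)/(-4 + 9))*245 = ((⅓)*(⅓)/5)*245 = ((⅓)*(⅓)*(⅕))*245 = (1/45)*245 = 49/9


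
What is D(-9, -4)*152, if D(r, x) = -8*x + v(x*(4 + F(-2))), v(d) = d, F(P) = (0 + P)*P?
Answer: 0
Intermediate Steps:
F(P) = P² (F(P) = P*P = P²)
D(r, x) = 0 (D(r, x) = -8*x + x*(4 + (-2)²) = -8*x + x*(4 + 4) = -8*x + x*8 = -8*x + 8*x = 0)
D(-9, -4)*152 = 0*152 = 0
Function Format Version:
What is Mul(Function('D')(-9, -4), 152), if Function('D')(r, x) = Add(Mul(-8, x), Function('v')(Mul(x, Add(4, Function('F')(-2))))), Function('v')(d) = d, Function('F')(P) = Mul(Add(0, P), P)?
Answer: 0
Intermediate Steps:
Function('F')(P) = Pow(P, 2) (Function('F')(P) = Mul(P, P) = Pow(P, 2))
Function('D')(r, x) = 0 (Function('D')(r, x) = Add(Mul(-8, x), Mul(x, Add(4, Pow(-2, 2)))) = Add(Mul(-8, x), Mul(x, Add(4, 4))) = Add(Mul(-8, x), Mul(x, 8)) = Add(Mul(-8, x), Mul(8, x)) = 0)
Mul(Function('D')(-9, -4), 152) = Mul(0, 152) = 0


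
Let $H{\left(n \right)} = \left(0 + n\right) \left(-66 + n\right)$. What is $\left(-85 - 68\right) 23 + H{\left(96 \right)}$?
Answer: $-639$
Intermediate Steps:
$H{\left(n \right)} = n \left(-66 + n\right)$
$\left(-85 - 68\right) 23 + H{\left(96 \right)} = \left(-85 - 68\right) 23 + 96 \left(-66 + 96\right) = \left(-153\right) 23 + 96 \cdot 30 = -3519 + 2880 = -639$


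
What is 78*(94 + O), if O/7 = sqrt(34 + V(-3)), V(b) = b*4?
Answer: 7332 + 546*sqrt(22) ≈ 9893.0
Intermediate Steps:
V(b) = 4*b
O = 7*sqrt(22) (O = 7*sqrt(34 + 4*(-3)) = 7*sqrt(34 - 12) = 7*sqrt(22) ≈ 32.833)
78*(94 + O) = 78*(94 + 7*sqrt(22)) = 7332 + 546*sqrt(22)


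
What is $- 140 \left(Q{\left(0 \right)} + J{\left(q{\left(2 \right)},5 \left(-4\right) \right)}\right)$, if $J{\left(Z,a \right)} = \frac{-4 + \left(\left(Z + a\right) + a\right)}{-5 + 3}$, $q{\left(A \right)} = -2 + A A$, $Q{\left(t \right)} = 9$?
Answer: $-4200$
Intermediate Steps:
$q{\left(A \right)} = -2 + A^{2}$
$J{\left(Z,a \right)} = 2 - a - \frac{Z}{2}$ ($J{\left(Z,a \right)} = \frac{-4 + \left(Z + 2 a\right)}{-2} = \left(-4 + Z + 2 a\right) \left(- \frac{1}{2}\right) = 2 - a - \frac{Z}{2}$)
$- 140 \left(Q{\left(0 \right)} + J{\left(q{\left(2 \right)},5 \left(-4\right) \right)}\right) = - 140 \left(9 - \left(-2 - 20 + \frac{-2 + 2^{2}}{2}\right)\right) = - 140 \left(9 - \left(-22 + \frac{-2 + 4}{2}\right)\right) = - 140 \left(9 + \left(2 + 20 - 1\right)\right) = - 140 \left(9 + 21\right) = \left(-140\right) 30 = -4200$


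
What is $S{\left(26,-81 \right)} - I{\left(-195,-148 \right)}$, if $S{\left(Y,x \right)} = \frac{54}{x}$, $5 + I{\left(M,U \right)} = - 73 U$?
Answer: $- \frac{32399}{3} \approx -10800.0$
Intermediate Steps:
$I{\left(M,U \right)} = -5 - 73 U$
$S{\left(26,-81 \right)} - I{\left(-195,-148 \right)} = \frac{54}{-81} - \left(-5 - -10804\right) = 54 \left(- \frac{1}{81}\right) - \left(-5 + 10804\right) = - \frac{2}{3} - 10799 = - \frac{32399}{3}$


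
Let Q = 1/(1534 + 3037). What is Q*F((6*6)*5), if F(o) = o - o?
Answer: 0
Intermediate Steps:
Q = 1/4571 ≈ 0.00021877
F(o) = 0
Q*F((6*6)*5) = (1/4571)*0 = 0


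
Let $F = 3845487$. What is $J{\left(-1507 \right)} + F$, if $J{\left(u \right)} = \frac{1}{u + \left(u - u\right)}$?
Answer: $\frac{5795148908}{1507} \approx 3.8455 \cdot 10^{6}$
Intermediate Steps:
$J{\left(u \right)} = \frac{1}{u}$ ($J{\left(u \right)} = \frac{1}{u + 0} = \frac{1}{u}$)
$J{\left(-1507 \right)} + F = \frac{1}{-1507} + 3845487 = - \frac{1}{1507} + 3845487 = \frac{5795148908}{1507}$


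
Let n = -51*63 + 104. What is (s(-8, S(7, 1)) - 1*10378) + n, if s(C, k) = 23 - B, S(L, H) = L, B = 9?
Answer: -13473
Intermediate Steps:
s(C, k) = 14 (s(C, k) = 23 - 1*9 = 23 - 9 = 14)
n = -3109 (n = -3213 + 104 = -3109)
(s(-8, S(7, 1)) - 1*10378) + n = (14 - 1*10378) - 3109 = (14 - 10378) - 3109 = -10364 - 3109 = -13473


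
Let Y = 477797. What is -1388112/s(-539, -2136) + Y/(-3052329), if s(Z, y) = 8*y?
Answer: 88100206619/1086629124 ≈ 81.077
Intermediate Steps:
-1388112/s(-539, -2136) + Y/(-3052329) = -1388112/(8*(-2136)) + 477797/(-3052329) = -1388112/(-17088) + 477797*(-1/3052329) = -1388112*(-1/17088) - 477797/3052329 = 28919/356 - 477797/3052329 = 88100206619/1086629124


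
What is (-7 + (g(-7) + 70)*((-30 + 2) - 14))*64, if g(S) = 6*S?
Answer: -75712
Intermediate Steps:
(-7 + (g(-7) + 70)*((-30 + 2) - 14))*64 = (-7 + (6*(-7) + 70)*((-30 + 2) - 14))*64 = (-7 + (-42 + 70)*(-28 - 14))*64 = (-7 + 28*(-42))*64 = (-7 - 1176)*64 = -1183*64 = -75712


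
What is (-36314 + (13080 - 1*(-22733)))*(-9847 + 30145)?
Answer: -10169298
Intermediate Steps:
(-36314 + (13080 - 1*(-22733)))*(-9847 + 30145) = (-36314 + (13080 + 22733))*20298 = (-36314 + 35813)*20298 = -501*20298 = -10169298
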